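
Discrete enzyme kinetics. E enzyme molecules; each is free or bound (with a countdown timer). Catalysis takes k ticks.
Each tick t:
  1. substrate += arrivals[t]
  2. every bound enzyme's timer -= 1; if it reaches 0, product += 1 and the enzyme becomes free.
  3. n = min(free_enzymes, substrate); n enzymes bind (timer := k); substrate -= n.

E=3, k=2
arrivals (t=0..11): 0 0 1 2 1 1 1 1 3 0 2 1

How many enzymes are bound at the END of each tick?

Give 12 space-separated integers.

Answer: 0 0 1 3 3 2 2 2 3 3 3 3

Derivation:
t=0: arr=0 -> substrate=0 bound=0 product=0
t=1: arr=0 -> substrate=0 bound=0 product=0
t=2: arr=1 -> substrate=0 bound=1 product=0
t=3: arr=2 -> substrate=0 bound=3 product=0
t=4: arr=1 -> substrate=0 bound=3 product=1
t=5: arr=1 -> substrate=0 bound=2 product=3
t=6: arr=1 -> substrate=0 bound=2 product=4
t=7: arr=1 -> substrate=0 bound=2 product=5
t=8: arr=3 -> substrate=1 bound=3 product=6
t=9: arr=0 -> substrate=0 bound=3 product=7
t=10: arr=2 -> substrate=0 bound=3 product=9
t=11: arr=1 -> substrate=0 bound=3 product=10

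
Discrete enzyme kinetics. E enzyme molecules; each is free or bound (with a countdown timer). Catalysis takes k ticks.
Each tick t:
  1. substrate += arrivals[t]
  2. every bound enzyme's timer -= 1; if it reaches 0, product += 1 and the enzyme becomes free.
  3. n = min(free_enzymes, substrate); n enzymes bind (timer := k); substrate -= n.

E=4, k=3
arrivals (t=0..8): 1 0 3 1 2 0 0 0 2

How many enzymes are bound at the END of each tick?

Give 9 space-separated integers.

t=0: arr=1 -> substrate=0 bound=1 product=0
t=1: arr=0 -> substrate=0 bound=1 product=0
t=2: arr=3 -> substrate=0 bound=4 product=0
t=3: arr=1 -> substrate=0 bound=4 product=1
t=4: arr=2 -> substrate=2 bound=4 product=1
t=5: arr=0 -> substrate=0 bound=3 product=4
t=6: arr=0 -> substrate=0 bound=2 product=5
t=7: arr=0 -> substrate=0 bound=2 product=5
t=8: arr=2 -> substrate=0 bound=2 product=7

Answer: 1 1 4 4 4 3 2 2 2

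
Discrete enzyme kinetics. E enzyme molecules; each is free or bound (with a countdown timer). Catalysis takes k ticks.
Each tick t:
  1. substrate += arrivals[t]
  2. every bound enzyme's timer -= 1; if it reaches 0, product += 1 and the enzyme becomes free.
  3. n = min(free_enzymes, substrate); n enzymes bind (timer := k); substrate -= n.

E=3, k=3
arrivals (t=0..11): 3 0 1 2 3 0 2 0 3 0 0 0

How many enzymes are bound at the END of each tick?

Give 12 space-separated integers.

Answer: 3 3 3 3 3 3 3 3 3 3 3 3

Derivation:
t=0: arr=3 -> substrate=0 bound=3 product=0
t=1: arr=0 -> substrate=0 bound=3 product=0
t=2: arr=1 -> substrate=1 bound=3 product=0
t=3: arr=2 -> substrate=0 bound=3 product=3
t=4: arr=3 -> substrate=3 bound=3 product=3
t=5: arr=0 -> substrate=3 bound=3 product=3
t=6: arr=2 -> substrate=2 bound=3 product=6
t=7: arr=0 -> substrate=2 bound=3 product=6
t=8: arr=3 -> substrate=5 bound=3 product=6
t=9: arr=0 -> substrate=2 bound=3 product=9
t=10: arr=0 -> substrate=2 bound=3 product=9
t=11: arr=0 -> substrate=2 bound=3 product=9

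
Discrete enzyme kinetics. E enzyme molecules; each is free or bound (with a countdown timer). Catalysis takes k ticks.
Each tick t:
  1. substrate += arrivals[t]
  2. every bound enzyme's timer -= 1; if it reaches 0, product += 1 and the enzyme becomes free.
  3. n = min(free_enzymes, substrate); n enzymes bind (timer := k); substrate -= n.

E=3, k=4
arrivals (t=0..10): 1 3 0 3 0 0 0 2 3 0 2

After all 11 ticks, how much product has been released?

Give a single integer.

Answer: 6

Derivation:
t=0: arr=1 -> substrate=0 bound=1 product=0
t=1: arr=3 -> substrate=1 bound=3 product=0
t=2: arr=0 -> substrate=1 bound=3 product=0
t=3: arr=3 -> substrate=4 bound=3 product=0
t=4: arr=0 -> substrate=3 bound=3 product=1
t=5: arr=0 -> substrate=1 bound=3 product=3
t=6: arr=0 -> substrate=1 bound=3 product=3
t=7: arr=2 -> substrate=3 bound=3 product=3
t=8: arr=3 -> substrate=5 bound=3 product=4
t=9: arr=0 -> substrate=3 bound=3 product=6
t=10: arr=2 -> substrate=5 bound=3 product=6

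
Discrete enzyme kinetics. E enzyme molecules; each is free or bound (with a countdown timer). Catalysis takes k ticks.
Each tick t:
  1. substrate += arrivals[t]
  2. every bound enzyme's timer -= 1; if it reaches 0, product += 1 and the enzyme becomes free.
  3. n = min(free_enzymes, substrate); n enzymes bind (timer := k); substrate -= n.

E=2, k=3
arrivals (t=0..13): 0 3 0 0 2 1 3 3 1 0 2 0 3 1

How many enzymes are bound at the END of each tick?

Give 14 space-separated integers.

t=0: arr=0 -> substrate=0 bound=0 product=0
t=1: arr=3 -> substrate=1 bound=2 product=0
t=2: arr=0 -> substrate=1 bound=2 product=0
t=3: arr=0 -> substrate=1 bound=2 product=0
t=4: arr=2 -> substrate=1 bound=2 product=2
t=5: arr=1 -> substrate=2 bound=2 product=2
t=6: arr=3 -> substrate=5 bound=2 product=2
t=7: arr=3 -> substrate=6 bound=2 product=4
t=8: arr=1 -> substrate=7 bound=2 product=4
t=9: arr=0 -> substrate=7 bound=2 product=4
t=10: arr=2 -> substrate=7 bound=2 product=6
t=11: arr=0 -> substrate=7 bound=2 product=6
t=12: arr=3 -> substrate=10 bound=2 product=6
t=13: arr=1 -> substrate=9 bound=2 product=8

Answer: 0 2 2 2 2 2 2 2 2 2 2 2 2 2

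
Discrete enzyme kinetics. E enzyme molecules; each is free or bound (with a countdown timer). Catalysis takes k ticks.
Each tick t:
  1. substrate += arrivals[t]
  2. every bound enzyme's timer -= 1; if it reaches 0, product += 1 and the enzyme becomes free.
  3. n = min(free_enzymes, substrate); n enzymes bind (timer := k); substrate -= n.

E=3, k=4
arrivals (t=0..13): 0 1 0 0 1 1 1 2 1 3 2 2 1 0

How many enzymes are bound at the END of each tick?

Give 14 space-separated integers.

t=0: arr=0 -> substrate=0 bound=0 product=0
t=1: arr=1 -> substrate=0 bound=1 product=0
t=2: arr=0 -> substrate=0 bound=1 product=0
t=3: arr=0 -> substrate=0 bound=1 product=0
t=4: arr=1 -> substrate=0 bound=2 product=0
t=5: arr=1 -> substrate=0 bound=2 product=1
t=6: arr=1 -> substrate=0 bound=3 product=1
t=7: arr=2 -> substrate=2 bound=3 product=1
t=8: arr=1 -> substrate=2 bound=3 product=2
t=9: arr=3 -> substrate=4 bound=3 product=3
t=10: arr=2 -> substrate=5 bound=3 product=4
t=11: arr=2 -> substrate=7 bound=3 product=4
t=12: arr=1 -> substrate=7 bound=3 product=5
t=13: arr=0 -> substrate=6 bound=3 product=6

Answer: 0 1 1 1 2 2 3 3 3 3 3 3 3 3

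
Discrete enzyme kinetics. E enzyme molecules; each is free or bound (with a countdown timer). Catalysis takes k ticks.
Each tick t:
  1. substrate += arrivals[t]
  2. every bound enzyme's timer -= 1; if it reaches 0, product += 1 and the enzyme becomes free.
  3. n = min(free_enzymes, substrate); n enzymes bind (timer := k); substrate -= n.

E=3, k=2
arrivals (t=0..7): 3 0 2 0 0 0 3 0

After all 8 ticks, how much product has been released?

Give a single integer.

t=0: arr=3 -> substrate=0 bound=3 product=0
t=1: arr=0 -> substrate=0 bound=3 product=0
t=2: arr=2 -> substrate=0 bound=2 product=3
t=3: arr=0 -> substrate=0 bound=2 product=3
t=4: arr=0 -> substrate=0 bound=0 product=5
t=5: arr=0 -> substrate=0 bound=0 product=5
t=6: arr=3 -> substrate=0 bound=3 product=5
t=7: arr=0 -> substrate=0 bound=3 product=5

Answer: 5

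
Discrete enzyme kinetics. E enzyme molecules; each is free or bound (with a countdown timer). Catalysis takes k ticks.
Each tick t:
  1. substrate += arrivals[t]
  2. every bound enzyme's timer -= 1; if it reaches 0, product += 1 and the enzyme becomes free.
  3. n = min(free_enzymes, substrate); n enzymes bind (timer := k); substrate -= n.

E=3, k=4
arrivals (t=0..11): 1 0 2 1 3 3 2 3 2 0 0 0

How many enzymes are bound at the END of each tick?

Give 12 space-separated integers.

t=0: arr=1 -> substrate=0 bound=1 product=0
t=1: arr=0 -> substrate=0 bound=1 product=0
t=2: arr=2 -> substrate=0 bound=3 product=0
t=3: arr=1 -> substrate=1 bound=3 product=0
t=4: arr=3 -> substrate=3 bound=3 product=1
t=5: arr=3 -> substrate=6 bound=3 product=1
t=6: arr=2 -> substrate=6 bound=3 product=3
t=7: arr=3 -> substrate=9 bound=3 product=3
t=8: arr=2 -> substrate=10 bound=3 product=4
t=9: arr=0 -> substrate=10 bound=3 product=4
t=10: arr=0 -> substrate=8 bound=3 product=6
t=11: arr=0 -> substrate=8 bound=3 product=6

Answer: 1 1 3 3 3 3 3 3 3 3 3 3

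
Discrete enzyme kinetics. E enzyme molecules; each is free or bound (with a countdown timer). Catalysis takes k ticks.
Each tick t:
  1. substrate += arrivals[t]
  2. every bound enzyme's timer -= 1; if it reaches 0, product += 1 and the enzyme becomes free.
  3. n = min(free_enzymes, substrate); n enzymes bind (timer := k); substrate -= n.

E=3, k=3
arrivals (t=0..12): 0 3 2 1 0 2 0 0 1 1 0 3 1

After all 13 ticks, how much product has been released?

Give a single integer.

Answer: 9

Derivation:
t=0: arr=0 -> substrate=0 bound=0 product=0
t=1: arr=3 -> substrate=0 bound=3 product=0
t=2: arr=2 -> substrate=2 bound=3 product=0
t=3: arr=1 -> substrate=3 bound=3 product=0
t=4: arr=0 -> substrate=0 bound=3 product=3
t=5: arr=2 -> substrate=2 bound=3 product=3
t=6: arr=0 -> substrate=2 bound=3 product=3
t=7: arr=0 -> substrate=0 bound=2 product=6
t=8: arr=1 -> substrate=0 bound=3 product=6
t=9: arr=1 -> substrate=1 bound=3 product=6
t=10: arr=0 -> substrate=0 bound=2 product=8
t=11: arr=3 -> substrate=1 bound=3 product=9
t=12: arr=1 -> substrate=2 bound=3 product=9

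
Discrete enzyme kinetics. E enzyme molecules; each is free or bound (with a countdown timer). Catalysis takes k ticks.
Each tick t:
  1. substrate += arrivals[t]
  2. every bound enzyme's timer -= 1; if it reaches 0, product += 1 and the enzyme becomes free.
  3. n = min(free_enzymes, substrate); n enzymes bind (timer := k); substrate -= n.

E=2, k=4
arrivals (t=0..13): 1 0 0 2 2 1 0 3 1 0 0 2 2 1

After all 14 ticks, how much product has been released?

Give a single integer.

Answer: 5

Derivation:
t=0: arr=1 -> substrate=0 bound=1 product=0
t=1: arr=0 -> substrate=0 bound=1 product=0
t=2: arr=0 -> substrate=0 bound=1 product=0
t=3: arr=2 -> substrate=1 bound=2 product=0
t=4: arr=2 -> substrate=2 bound=2 product=1
t=5: arr=1 -> substrate=3 bound=2 product=1
t=6: arr=0 -> substrate=3 bound=2 product=1
t=7: arr=3 -> substrate=5 bound=2 product=2
t=8: arr=1 -> substrate=5 bound=2 product=3
t=9: arr=0 -> substrate=5 bound=2 product=3
t=10: arr=0 -> substrate=5 bound=2 product=3
t=11: arr=2 -> substrate=6 bound=2 product=4
t=12: arr=2 -> substrate=7 bound=2 product=5
t=13: arr=1 -> substrate=8 bound=2 product=5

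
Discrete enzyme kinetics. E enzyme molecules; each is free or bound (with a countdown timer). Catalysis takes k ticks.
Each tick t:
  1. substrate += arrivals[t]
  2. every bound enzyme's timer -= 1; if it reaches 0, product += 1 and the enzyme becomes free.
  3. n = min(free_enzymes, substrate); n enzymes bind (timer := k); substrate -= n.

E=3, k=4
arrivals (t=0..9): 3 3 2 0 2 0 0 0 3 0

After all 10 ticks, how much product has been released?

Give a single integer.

Answer: 6

Derivation:
t=0: arr=3 -> substrate=0 bound=3 product=0
t=1: arr=3 -> substrate=3 bound=3 product=0
t=2: arr=2 -> substrate=5 bound=3 product=0
t=3: arr=0 -> substrate=5 bound=3 product=0
t=4: arr=2 -> substrate=4 bound=3 product=3
t=5: arr=0 -> substrate=4 bound=3 product=3
t=6: arr=0 -> substrate=4 bound=3 product=3
t=7: arr=0 -> substrate=4 bound=3 product=3
t=8: arr=3 -> substrate=4 bound=3 product=6
t=9: arr=0 -> substrate=4 bound=3 product=6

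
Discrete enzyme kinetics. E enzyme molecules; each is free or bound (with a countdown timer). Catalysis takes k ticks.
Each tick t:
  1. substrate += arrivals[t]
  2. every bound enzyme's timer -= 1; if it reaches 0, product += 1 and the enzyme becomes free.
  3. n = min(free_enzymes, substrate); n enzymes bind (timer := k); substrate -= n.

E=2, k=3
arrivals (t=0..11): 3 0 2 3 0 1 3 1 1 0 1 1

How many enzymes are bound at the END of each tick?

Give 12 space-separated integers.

t=0: arr=3 -> substrate=1 bound=2 product=0
t=1: arr=0 -> substrate=1 bound=2 product=0
t=2: arr=2 -> substrate=3 bound=2 product=0
t=3: arr=3 -> substrate=4 bound=2 product=2
t=4: arr=0 -> substrate=4 bound=2 product=2
t=5: arr=1 -> substrate=5 bound=2 product=2
t=6: arr=3 -> substrate=6 bound=2 product=4
t=7: arr=1 -> substrate=7 bound=2 product=4
t=8: arr=1 -> substrate=8 bound=2 product=4
t=9: arr=0 -> substrate=6 bound=2 product=6
t=10: arr=1 -> substrate=7 bound=2 product=6
t=11: arr=1 -> substrate=8 bound=2 product=6

Answer: 2 2 2 2 2 2 2 2 2 2 2 2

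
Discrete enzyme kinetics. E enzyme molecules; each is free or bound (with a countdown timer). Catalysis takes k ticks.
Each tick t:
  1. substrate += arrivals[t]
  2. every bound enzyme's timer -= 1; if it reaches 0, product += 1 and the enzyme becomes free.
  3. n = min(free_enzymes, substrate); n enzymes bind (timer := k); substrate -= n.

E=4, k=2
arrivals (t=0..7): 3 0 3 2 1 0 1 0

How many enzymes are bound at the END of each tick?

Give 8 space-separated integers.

t=0: arr=3 -> substrate=0 bound=3 product=0
t=1: arr=0 -> substrate=0 bound=3 product=0
t=2: arr=3 -> substrate=0 bound=3 product=3
t=3: arr=2 -> substrate=1 bound=4 product=3
t=4: arr=1 -> substrate=0 bound=3 product=6
t=5: arr=0 -> substrate=0 bound=2 product=7
t=6: arr=1 -> substrate=0 bound=1 product=9
t=7: arr=0 -> substrate=0 bound=1 product=9

Answer: 3 3 3 4 3 2 1 1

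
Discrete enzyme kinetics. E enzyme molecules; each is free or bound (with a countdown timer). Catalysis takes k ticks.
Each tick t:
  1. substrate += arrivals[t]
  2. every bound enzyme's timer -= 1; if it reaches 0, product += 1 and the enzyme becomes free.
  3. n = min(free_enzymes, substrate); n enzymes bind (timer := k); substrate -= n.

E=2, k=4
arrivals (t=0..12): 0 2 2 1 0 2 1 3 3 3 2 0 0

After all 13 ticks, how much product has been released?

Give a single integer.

Answer: 4

Derivation:
t=0: arr=0 -> substrate=0 bound=0 product=0
t=1: arr=2 -> substrate=0 bound=2 product=0
t=2: arr=2 -> substrate=2 bound=2 product=0
t=3: arr=1 -> substrate=3 bound=2 product=0
t=4: arr=0 -> substrate=3 bound=2 product=0
t=5: arr=2 -> substrate=3 bound=2 product=2
t=6: arr=1 -> substrate=4 bound=2 product=2
t=7: arr=3 -> substrate=7 bound=2 product=2
t=8: arr=3 -> substrate=10 bound=2 product=2
t=9: arr=3 -> substrate=11 bound=2 product=4
t=10: arr=2 -> substrate=13 bound=2 product=4
t=11: arr=0 -> substrate=13 bound=2 product=4
t=12: arr=0 -> substrate=13 bound=2 product=4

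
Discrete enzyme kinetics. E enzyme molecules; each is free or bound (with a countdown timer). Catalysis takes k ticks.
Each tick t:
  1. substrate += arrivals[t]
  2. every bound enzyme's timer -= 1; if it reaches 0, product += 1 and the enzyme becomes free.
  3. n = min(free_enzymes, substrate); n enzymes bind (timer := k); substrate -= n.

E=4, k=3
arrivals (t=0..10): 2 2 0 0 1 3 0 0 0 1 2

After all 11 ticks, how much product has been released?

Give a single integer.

Answer: 8

Derivation:
t=0: arr=2 -> substrate=0 bound=2 product=0
t=1: arr=2 -> substrate=0 bound=4 product=0
t=2: arr=0 -> substrate=0 bound=4 product=0
t=3: arr=0 -> substrate=0 bound=2 product=2
t=4: arr=1 -> substrate=0 bound=1 product=4
t=5: arr=3 -> substrate=0 bound=4 product=4
t=6: arr=0 -> substrate=0 bound=4 product=4
t=7: arr=0 -> substrate=0 bound=3 product=5
t=8: arr=0 -> substrate=0 bound=0 product=8
t=9: arr=1 -> substrate=0 bound=1 product=8
t=10: arr=2 -> substrate=0 bound=3 product=8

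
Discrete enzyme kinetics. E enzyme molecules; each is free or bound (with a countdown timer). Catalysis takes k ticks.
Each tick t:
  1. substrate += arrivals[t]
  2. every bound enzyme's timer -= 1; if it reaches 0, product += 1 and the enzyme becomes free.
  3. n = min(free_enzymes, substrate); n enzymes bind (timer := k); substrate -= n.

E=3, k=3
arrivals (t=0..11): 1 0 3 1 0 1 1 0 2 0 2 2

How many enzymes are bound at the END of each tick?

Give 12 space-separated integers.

Answer: 1 1 3 3 3 3 3 3 3 2 3 3

Derivation:
t=0: arr=1 -> substrate=0 bound=1 product=0
t=1: arr=0 -> substrate=0 bound=1 product=0
t=2: arr=3 -> substrate=1 bound=3 product=0
t=3: arr=1 -> substrate=1 bound=3 product=1
t=4: arr=0 -> substrate=1 bound=3 product=1
t=5: arr=1 -> substrate=0 bound=3 product=3
t=6: arr=1 -> substrate=0 bound=3 product=4
t=7: arr=0 -> substrate=0 bound=3 product=4
t=8: arr=2 -> substrate=0 bound=3 product=6
t=9: arr=0 -> substrate=0 bound=2 product=7
t=10: arr=2 -> substrate=1 bound=3 product=7
t=11: arr=2 -> substrate=1 bound=3 product=9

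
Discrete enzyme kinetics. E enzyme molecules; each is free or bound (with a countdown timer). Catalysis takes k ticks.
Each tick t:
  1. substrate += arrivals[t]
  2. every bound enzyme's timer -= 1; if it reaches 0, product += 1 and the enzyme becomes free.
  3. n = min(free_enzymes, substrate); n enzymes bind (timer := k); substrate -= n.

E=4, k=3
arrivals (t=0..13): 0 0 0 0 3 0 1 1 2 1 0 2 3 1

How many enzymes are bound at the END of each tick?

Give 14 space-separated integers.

Answer: 0 0 0 0 3 3 4 2 4 4 3 3 4 4

Derivation:
t=0: arr=0 -> substrate=0 bound=0 product=0
t=1: arr=0 -> substrate=0 bound=0 product=0
t=2: arr=0 -> substrate=0 bound=0 product=0
t=3: arr=0 -> substrate=0 bound=0 product=0
t=4: arr=3 -> substrate=0 bound=3 product=0
t=5: arr=0 -> substrate=0 bound=3 product=0
t=6: arr=1 -> substrate=0 bound=4 product=0
t=7: arr=1 -> substrate=0 bound=2 product=3
t=8: arr=2 -> substrate=0 bound=4 product=3
t=9: arr=1 -> substrate=0 bound=4 product=4
t=10: arr=0 -> substrate=0 bound=3 product=5
t=11: arr=2 -> substrate=0 bound=3 product=7
t=12: arr=3 -> substrate=1 bound=4 product=8
t=13: arr=1 -> substrate=2 bound=4 product=8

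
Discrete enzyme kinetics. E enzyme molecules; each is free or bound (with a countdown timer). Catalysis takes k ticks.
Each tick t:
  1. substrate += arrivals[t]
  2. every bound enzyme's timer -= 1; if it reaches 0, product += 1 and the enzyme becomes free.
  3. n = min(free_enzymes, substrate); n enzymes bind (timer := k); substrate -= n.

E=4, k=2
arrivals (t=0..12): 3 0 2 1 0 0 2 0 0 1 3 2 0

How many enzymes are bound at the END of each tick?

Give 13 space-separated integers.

t=0: arr=3 -> substrate=0 bound=3 product=0
t=1: arr=0 -> substrate=0 bound=3 product=0
t=2: arr=2 -> substrate=0 bound=2 product=3
t=3: arr=1 -> substrate=0 bound=3 product=3
t=4: arr=0 -> substrate=0 bound=1 product=5
t=5: arr=0 -> substrate=0 bound=0 product=6
t=6: arr=2 -> substrate=0 bound=2 product=6
t=7: arr=0 -> substrate=0 bound=2 product=6
t=8: arr=0 -> substrate=0 bound=0 product=8
t=9: arr=1 -> substrate=0 bound=1 product=8
t=10: arr=3 -> substrate=0 bound=4 product=8
t=11: arr=2 -> substrate=1 bound=4 product=9
t=12: arr=0 -> substrate=0 bound=2 product=12

Answer: 3 3 2 3 1 0 2 2 0 1 4 4 2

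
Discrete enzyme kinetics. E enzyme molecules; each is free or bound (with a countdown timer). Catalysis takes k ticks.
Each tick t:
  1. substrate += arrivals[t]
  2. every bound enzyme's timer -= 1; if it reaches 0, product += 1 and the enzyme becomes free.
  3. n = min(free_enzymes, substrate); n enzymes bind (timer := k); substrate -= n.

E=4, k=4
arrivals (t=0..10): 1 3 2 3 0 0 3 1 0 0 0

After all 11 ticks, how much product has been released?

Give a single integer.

Answer: 8

Derivation:
t=0: arr=1 -> substrate=0 bound=1 product=0
t=1: arr=3 -> substrate=0 bound=4 product=0
t=2: arr=2 -> substrate=2 bound=4 product=0
t=3: arr=3 -> substrate=5 bound=4 product=0
t=4: arr=0 -> substrate=4 bound=4 product=1
t=5: arr=0 -> substrate=1 bound=4 product=4
t=6: arr=3 -> substrate=4 bound=4 product=4
t=7: arr=1 -> substrate=5 bound=4 product=4
t=8: arr=0 -> substrate=4 bound=4 product=5
t=9: arr=0 -> substrate=1 bound=4 product=8
t=10: arr=0 -> substrate=1 bound=4 product=8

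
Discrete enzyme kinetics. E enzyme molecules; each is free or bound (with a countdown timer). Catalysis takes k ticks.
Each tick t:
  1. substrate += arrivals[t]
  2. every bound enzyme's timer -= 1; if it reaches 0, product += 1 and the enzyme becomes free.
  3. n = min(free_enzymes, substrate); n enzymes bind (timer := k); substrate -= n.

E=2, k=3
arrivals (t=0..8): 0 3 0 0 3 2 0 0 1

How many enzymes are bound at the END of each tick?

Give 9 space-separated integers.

Answer: 0 2 2 2 2 2 2 2 2

Derivation:
t=0: arr=0 -> substrate=0 bound=0 product=0
t=1: arr=3 -> substrate=1 bound=2 product=0
t=2: arr=0 -> substrate=1 bound=2 product=0
t=3: arr=0 -> substrate=1 bound=2 product=0
t=4: arr=3 -> substrate=2 bound=2 product=2
t=5: arr=2 -> substrate=4 bound=2 product=2
t=6: arr=0 -> substrate=4 bound=2 product=2
t=7: arr=0 -> substrate=2 bound=2 product=4
t=8: arr=1 -> substrate=3 bound=2 product=4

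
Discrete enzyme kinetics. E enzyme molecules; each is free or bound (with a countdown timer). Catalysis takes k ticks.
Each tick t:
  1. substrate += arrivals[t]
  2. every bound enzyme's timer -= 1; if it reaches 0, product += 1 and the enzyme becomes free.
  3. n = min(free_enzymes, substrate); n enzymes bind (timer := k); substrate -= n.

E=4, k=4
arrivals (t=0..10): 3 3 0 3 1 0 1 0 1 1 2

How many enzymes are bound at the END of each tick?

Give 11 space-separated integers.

Answer: 3 4 4 4 4 4 4 4 4 4 4

Derivation:
t=0: arr=3 -> substrate=0 bound=3 product=0
t=1: arr=3 -> substrate=2 bound=4 product=0
t=2: arr=0 -> substrate=2 bound=4 product=0
t=3: arr=3 -> substrate=5 bound=4 product=0
t=4: arr=1 -> substrate=3 bound=4 product=3
t=5: arr=0 -> substrate=2 bound=4 product=4
t=6: arr=1 -> substrate=3 bound=4 product=4
t=7: arr=0 -> substrate=3 bound=4 product=4
t=8: arr=1 -> substrate=1 bound=4 product=7
t=9: arr=1 -> substrate=1 bound=4 product=8
t=10: arr=2 -> substrate=3 bound=4 product=8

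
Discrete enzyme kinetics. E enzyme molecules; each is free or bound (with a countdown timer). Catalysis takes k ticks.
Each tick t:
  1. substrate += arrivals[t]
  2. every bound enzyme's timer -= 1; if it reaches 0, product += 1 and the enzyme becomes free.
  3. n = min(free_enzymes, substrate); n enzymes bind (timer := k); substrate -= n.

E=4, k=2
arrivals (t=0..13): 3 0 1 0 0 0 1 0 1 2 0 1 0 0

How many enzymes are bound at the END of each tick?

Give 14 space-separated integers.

t=0: arr=3 -> substrate=0 bound=3 product=0
t=1: arr=0 -> substrate=0 bound=3 product=0
t=2: arr=1 -> substrate=0 bound=1 product=3
t=3: arr=0 -> substrate=0 bound=1 product=3
t=4: arr=0 -> substrate=0 bound=0 product=4
t=5: arr=0 -> substrate=0 bound=0 product=4
t=6: arr=1 -> substrate=0 bound=1 product=4
t=7: arr=0 -> substrate=0 bound=1 product=4
t=8: arr=1 -> substrate=0 bound=1 product=5
t=9: arr=2 -> substrate=0 bound=3 product=5
t=10: arr=0 -> substrate=0 bound=2 product=6
t=11: arr=1 -> substrate=0 bound=1 product=8
t=12: arr=0 -> substrate=0 bound=1 product=8
t=13: arr=0 -> substrate=0 bound=0 product=9

Answer: 3 3 1 1 0 0 1 1 1 3 2 1 1 0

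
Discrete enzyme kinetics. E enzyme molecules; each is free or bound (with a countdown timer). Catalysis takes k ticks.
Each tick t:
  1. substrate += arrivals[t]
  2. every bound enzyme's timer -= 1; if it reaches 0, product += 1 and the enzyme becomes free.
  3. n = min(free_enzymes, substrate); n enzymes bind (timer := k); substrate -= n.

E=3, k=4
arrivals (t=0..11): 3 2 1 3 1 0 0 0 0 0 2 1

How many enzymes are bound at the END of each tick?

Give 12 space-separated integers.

t=0: arr=3 -> substrate=0 bound=3 product=0
t=1: arr=2 -> substrate=2 bound=3 product=0
t=2: arr=1 -> substrate=3 bound=3 product=0
t=3: arr=3 -> substrate=6 bound=3 product=0
t=4: arr=1 -> substrate=4 bound=3 product=3
t=5: arr=0 -> substrate=4 bound=3 product=3
t=6: arr=0 -> substrate=4 bound=3 product=3
t=7: arr=0 -> substrate=4 bound=3 product=3
t=8: arr=0 -> substrate=1 bound=3 product=6
t=9: arr=0 -> substrate=1 bound=3 product=6
t=10: arr=2 -> substrate=3 bound=3 product=6
t=11: arr=1 -> substrate=4 bound=3 product=6

Answer: 3 3 3 3 3 3 3 3 3 3 3 3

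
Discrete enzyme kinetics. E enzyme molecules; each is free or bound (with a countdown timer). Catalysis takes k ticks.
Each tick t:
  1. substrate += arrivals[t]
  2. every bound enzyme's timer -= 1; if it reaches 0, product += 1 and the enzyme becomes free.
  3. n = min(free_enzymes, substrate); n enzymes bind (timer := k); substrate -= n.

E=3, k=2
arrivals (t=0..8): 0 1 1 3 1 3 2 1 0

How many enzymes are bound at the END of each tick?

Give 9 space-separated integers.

Answer: 0 1 2 3 3 3 3 3 3

Derivation:
t=0: arr=0 -> substrate=0 bound=0 product=0
t=1: arr=1 -> substrate=0 bound=1 product=0
t=2: arr=1 -> substrate=0 bound=2 product=0
t=3: arr=3 -> substrate=1 bound=3 product=1
t=4: arr=1 -> substrate=1 bound=3 product=2
t=5: arr=3 -> substrate=2 bound=3 product=4
t=6: arr=2 -> substrate=3 bound=3 product=5
t=7: arr=1 -> substrate=2 bound=3 product=7
t=8: arr=0 -> substrate=1 bound=3 product=8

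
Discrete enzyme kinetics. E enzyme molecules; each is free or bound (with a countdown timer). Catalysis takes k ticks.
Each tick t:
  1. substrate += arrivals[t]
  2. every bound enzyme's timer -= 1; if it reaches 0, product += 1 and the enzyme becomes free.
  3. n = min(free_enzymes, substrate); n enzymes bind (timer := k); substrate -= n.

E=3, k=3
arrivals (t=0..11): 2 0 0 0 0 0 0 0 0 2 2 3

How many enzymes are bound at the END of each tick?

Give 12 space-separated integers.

t=0: arr=2 -> substrate=0 bound=2 product=0
t=1: arr=0 -> substrate=0 bound=2 product=0
t=2: arr=0 -> substrate=0 bound=2 product=0
t=3: arr=0 -> substrate=0 bound=0 product=2
t=4: arr=0 -> substrate=0 bound=0 product=2
t=5: arr=0 -> substrate=0 bound=0 product=2
t=6: arr=0 -> substrate=0 bound=0 product=2
t=7: arr=0 -> substrate=0 bound=0 product=2
t=8: arr=0 -> substrate=0 bound=0 product=2
t=9: arr=2 -> substrate=0 bound=2 product=2
t=10: arr=2 -> substrate=1 bound=3 product=2
t=11: arr=3 -> substrate=4 bound=3 product=2

Answer: 2 2 2 0 0 0 0 0 0 2 3 3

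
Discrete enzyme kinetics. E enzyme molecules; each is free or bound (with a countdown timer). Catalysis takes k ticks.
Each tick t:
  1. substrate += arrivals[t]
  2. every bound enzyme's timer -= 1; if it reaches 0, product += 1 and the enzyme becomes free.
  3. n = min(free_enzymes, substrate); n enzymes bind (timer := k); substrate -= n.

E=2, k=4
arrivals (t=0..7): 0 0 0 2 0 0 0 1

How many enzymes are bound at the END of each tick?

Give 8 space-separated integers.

Answer: 0 0 0 2 2 2 2 1

Derivation:
t=0: arr=0 -> substrate=0 bound=0 product=0
t=1: arr=0 -> substrate=0 bound=0 product=0
t=2: arr=0 -> substrate=0 bound=0 product=0
t=3: arr=2 -> substrate=0 bound=2 product=0
t=4: arr=0 -> substrate=0 bound=2 product=0
t=5: arr=0 -> substrate=0 bound=2 product=0
t=6: arr=0 -> substrate=0 bound=2 product=0
t=7: arr=1 -> substrate=0 bound=1 product=2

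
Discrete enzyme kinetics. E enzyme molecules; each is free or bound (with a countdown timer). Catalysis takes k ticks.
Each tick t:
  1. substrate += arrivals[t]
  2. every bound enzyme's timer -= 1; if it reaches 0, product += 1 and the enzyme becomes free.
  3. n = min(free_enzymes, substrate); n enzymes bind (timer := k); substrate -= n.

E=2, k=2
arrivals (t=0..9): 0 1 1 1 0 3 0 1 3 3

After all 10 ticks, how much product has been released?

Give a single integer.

t=0: arr=0 -> substrate=0 bound=0 product=0
t=1: arr=1 -> substrate=0 bound=1 product=0
t=2: arr=1 -> substrate=0 bound=2 product=0
t=3: arr=1 -> substrate=0 bound=2 product=1
t=4: arr=0 -> substrate=0 bound=1 product=2
t=5: arr=3 -> substrate=1 bound=2 product=3
t=6: arr=0 -> substrate=1 bound=2 product=3
t=7: arr=1 -> substrate=0 bound=2 product=5
t=8: arr=3 -> substrate=3 bound=2 product=5
t=9: arr=3 -> substrate=4 bound=2 product=7

Answer: 7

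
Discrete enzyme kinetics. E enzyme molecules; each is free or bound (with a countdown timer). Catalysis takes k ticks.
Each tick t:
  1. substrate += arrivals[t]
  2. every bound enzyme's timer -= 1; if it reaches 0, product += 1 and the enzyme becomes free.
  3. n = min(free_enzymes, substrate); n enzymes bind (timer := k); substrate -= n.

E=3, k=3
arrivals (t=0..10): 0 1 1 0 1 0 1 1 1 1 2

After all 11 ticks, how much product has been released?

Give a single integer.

Answer: 5

Derivation:
t=0: arr=0 -> substrate=0 bound=0 product=0
t=1: arr=1 -> substrate=0 bound=1 product=0
t=2: arr=1 -> substrate=0 bound=2 product=0
t=3: arr=0 -> substrate=0 bound=2 product=0
t=4: arr=1 -> substrate=0 bound=2 product=1
t=5: arr=0 -> substrate=0 bound=1 product=2
t=6: arr=1 -> substrate=0 bound=2 product=2
t=7: arr=1 -> substrate=0 bound=2 product=3
t=8: arr=1 -> substrate=0 bound=3 product=3
t=9: arr=1 -> substrate=0 bound=3 product=4
t=10: arr=2 -> substrate=1 bound=3 product=5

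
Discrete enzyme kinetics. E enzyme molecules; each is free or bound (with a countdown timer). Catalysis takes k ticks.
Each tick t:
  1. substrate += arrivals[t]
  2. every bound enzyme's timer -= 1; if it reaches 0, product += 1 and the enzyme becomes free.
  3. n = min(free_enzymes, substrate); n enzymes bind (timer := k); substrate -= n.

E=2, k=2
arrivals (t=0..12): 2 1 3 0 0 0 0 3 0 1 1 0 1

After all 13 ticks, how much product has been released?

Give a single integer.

t=0: arr=2 -> substrate=0 bound=2 product=0
t=1: arr=1 -> substrate=1 bound=2 product=0
t=2: arr=3 -> substrate=2 bound=2 product=2
t=3: arr=0 -> substrate=2 bound=2 product=2
t=4: arr=0 -> substrate=0 bound=2 product=4
t=5: arr=0 -> substrate=0 bound=2 product=4
t=6: arr=0 -> substrate=0 bound=0 product=6
t=7: arr=3 -> substrate=1 bound=2 product=6
t=8: arr=0 -> substrate=1 bound=2 product=6
t=9: arr=1 -> substrate=0 bound=2 product=8
t=10: arr=1 -> substrate=1 bound=2 product=8
t=11: arr=0 -> substrate=0 bound=1 product=10
t=12: arr=1 -> substrate=0 bound=2 product=10

Answer: 10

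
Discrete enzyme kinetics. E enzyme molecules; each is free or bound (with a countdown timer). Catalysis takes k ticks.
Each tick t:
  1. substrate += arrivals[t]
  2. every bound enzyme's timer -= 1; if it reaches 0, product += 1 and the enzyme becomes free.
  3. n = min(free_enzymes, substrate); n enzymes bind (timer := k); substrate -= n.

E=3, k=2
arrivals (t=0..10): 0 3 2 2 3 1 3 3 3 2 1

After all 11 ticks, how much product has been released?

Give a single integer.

Answer: 12

Derivation:
t=0: arr=0 -> substrate=0 bound=0 product=0
t=1: arr=3 -> substrate=0 bound=3 product=0
t=2: arr=2 -> substrate=2 bound=3 product=0
t=3: arr=2 -> substrate=1 bound=3 product=3
t=4: arr=3 -> substrate=4 bound=3 product=3
t=5: arr=1 -> substrate=2 bound=3 product=6
t=6: arr=3 -> substrate=5 bound=3 product=6
t=7: arr=3 -> substrate=5 bound=3 product=9
t=8: arr=3 -> substrate=8 bound=3 product=9
t=9: arr=2 -> substrate=7 bound=3 product=12
t=10: arr=1 -> substrate=8 bound=3 product=12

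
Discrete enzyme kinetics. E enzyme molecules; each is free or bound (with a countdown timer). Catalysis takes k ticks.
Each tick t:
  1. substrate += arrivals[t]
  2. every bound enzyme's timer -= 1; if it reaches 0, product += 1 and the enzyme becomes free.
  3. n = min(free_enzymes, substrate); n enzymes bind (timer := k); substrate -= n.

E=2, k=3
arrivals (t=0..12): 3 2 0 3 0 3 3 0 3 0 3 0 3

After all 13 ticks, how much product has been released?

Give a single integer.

t=0: arr=3 -> substrate=1 bound=2 product=0
t=1: arr=2 -> substrate=3 bound=2 product=0
t=2: arr=0 -> substrate=3 bound=2 product=0
t=3: arr=3 -> substrate=4 bound=2 product=2
t=4: arr=0 -> substrate=4 bound=2 product=2
t=5: arr=3 -> substrate=7 bound=2 product=2
t=6: arr=3 -> substrate=8 bound=2 product=4
t=7: arr=0 -> substrate=8 bound=2 product=4
t=8: arr=3 -> substrate=11 bound=2 product=4
t=9: arr=0 -> substrate=9 bound=2 product=6
t=10: arr=3 -> substrate=12 bound=2 product=6
t=11: arr=0 -> substrate=12 bound=2 product=6
t=12: arr=3 -> substrate=13 bound=2 product=8

Answer: 8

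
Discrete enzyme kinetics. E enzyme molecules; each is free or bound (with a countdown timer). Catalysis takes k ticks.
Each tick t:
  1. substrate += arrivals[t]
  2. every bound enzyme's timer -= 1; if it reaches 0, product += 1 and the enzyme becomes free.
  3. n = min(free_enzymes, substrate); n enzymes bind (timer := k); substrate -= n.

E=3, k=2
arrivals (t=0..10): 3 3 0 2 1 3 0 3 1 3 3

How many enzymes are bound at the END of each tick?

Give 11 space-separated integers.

Answer: 3 3 3 3 3 3 3 3 3 3 3

Derivation:
t=0: arr=3 -> substrate=0 bound=3 product=0
t=1: arr=3 -> substrate=3 bound=3 product=0
t=2: arr=0 -> substrate=0 bound=3 product=3
t=3: arr=2 -> substrate=2 bound=3 product=3
t=4: arr=1 -> substrate=0 bound=3 product=6
t=5: arr=3 -> substrate=3 bound=3 product=6
t=6: arr=0 -> substrate=0 bound=3 product=9
t=7: arr=3 -> substrate=3 bound=3 product=9
t=8: arr=1 -> substrate=1 bound=3 product=12
t=9: arr=3 -> substrate=4 bound=3 product=12
t=10: arr=3 -> substrate=4 bound=3 product=15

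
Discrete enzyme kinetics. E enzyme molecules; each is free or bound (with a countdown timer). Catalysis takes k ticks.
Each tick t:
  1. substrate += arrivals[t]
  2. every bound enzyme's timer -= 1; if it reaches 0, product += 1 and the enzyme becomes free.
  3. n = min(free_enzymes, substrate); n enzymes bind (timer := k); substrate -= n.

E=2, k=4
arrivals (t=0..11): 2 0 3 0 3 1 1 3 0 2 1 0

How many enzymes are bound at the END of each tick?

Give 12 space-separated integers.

Answer: 2 2 2 2 2 2 2 2 2 2 2 2

Derivation:
t=0: arr=2 -> substrate=0 bound=2 product=0
t=1: arr=0 -> substrate=0 bound=2 product=0
t=2: arr=3 -> substrate=3 bound=2 product=0
t=3: arr=0 -> substrate=3 bound=2 product=0
t=4: arr=3 -> substrate=4 bound=2 product=2
t=5: arr=1 -> substrate=5 bound=2 product=2
t=6: arr=1 -> substrate=6 bound=2 product=2
t=7: arr=3 -> substrate=9 bound=2 product=2
t=8: arr=0 -> substrate=7 bound=2 product=4
t=9: arr=2 -> substrate=9 bound=2 product=4
t=10: arr=1 -> substrate=10 bound=2 product=4
t=11: arr=0 -> substrate=10 bound=2 product=4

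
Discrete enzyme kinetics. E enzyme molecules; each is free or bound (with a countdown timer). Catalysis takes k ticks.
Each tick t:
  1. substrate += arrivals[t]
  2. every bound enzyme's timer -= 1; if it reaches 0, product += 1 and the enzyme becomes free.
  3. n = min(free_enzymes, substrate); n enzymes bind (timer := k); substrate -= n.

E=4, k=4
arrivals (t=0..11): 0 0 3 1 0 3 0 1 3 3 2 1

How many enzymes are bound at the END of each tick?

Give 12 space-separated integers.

t=0: arr=0 -> substrate=0 bound=0 product=0
t=1: arr=0 -> substrate=0 bound=0 product=0
t=2: arr=3 -> substrate=0 bound=3 product=0
t=3: arr=1 -> substrate=0 bound=4 product=0
t=4: arr=0 -> substrate=0 bound=4 product=0
t=5: arr=3 -> substrate=3 bound=4 product=0
t=6: arr=0 -> substrate=0 bound=4 product=3
t=7: arr=1 -> substrate=0 bound=4 product=4
t=8: arr=3 -> substrate=3 bound=4 product=4
t=9: arr=3 -> substrate=6 bound=4 product=4
t=10: arr=2 -> substrate=5 bound=4 product=7
t=11: arr=1 -> substrate=5 bound=4 product=8

Answer: 0 0 3 4 4 4 4 4 4 4 4 4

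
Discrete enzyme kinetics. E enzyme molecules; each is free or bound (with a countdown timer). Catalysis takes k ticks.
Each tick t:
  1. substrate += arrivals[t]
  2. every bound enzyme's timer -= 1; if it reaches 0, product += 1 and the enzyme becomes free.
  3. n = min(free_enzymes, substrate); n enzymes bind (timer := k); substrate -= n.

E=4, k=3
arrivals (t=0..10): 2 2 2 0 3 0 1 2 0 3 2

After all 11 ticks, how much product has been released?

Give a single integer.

t=0: arr=2 -> substrate=0 bound=2 product=0
t=1: arr=2 -> substrate=0 bound=4 product=0
t=2: arr=2 -> substrate=2 bound=4 product=0
t=3: arr=0 -> substrate=0 bound=4 product=2
t=4: arr=3 -> substrate=1 bound=4 product=4
t=5: arr=0 -> substrate=1 bound=4 product=4
t=6: arr=1 -> substrate=0 bound=4 product=6
t=7: arr=2 -> substrate=0 bound=4 product=8
t=8: arr=0 -> substrate=0 bound=4 product=8
t=9: arr=3 -> substrate=1 bound=4 product=10
t=10: arr=2 -> substrate=1 bound=4 product=12

Answer: 12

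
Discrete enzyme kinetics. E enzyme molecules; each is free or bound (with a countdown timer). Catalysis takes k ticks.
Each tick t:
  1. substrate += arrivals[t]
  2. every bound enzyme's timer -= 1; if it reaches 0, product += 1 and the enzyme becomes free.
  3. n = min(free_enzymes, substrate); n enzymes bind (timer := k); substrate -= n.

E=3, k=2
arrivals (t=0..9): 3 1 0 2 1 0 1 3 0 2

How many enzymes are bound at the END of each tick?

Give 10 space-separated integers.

t=0: arr=3 -> substrate=0 bound=3 product=0
t=1: arr=1 -> substrate=1 bound=3 product=0
t=2: arr=0 -> substrate=0 bound=1 product=3
t=3: arr=2 -> substrate=0 bound=3 product=3
t=4: arr=1 -> substrate=0 bound=3 product=4
t=5: arr=0 -> substrate=0 bound=1 product=6
t=6: arr=1 -> substrate=0 bound=1 product=7
t=7: arr=3 -> substrate=1 bound=3 product=7
t=8: arr=0 -> substrate=0 bound=3 product=8
t=9: arr=2 -> substrate=0 bound=3 product=10

Answer: 3 3 1 3 3 1 1 3 3 3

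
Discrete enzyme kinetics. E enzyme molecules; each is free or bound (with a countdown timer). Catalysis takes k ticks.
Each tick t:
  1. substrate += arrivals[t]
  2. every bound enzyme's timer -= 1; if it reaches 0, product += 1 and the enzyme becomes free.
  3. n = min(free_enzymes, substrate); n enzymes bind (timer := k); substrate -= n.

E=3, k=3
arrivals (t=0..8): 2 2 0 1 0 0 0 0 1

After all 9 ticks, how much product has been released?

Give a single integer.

t=0: arr=2 -> substrate=0 bound=2 product=0
t=1: arr=2 -> substrate=1 bound=3 product=0
t=2: arr=0 -> substrate=1 bound=3 product=0
t=3: arr=1 -> substrate=0 bound=3 product=2
t=4: arr=0 -> substrate=0 bound=2 product=3
t=5: arr=0 -> substrate=0 bound=2 product=3
t=6: arr=0 -> substrate=0 bound=0 product=5
t=7: arr=0 -> substrate=0 bound=0 product=5
t=8: arr=1 -> substrate=0 bound=1 product=5

Answer: 5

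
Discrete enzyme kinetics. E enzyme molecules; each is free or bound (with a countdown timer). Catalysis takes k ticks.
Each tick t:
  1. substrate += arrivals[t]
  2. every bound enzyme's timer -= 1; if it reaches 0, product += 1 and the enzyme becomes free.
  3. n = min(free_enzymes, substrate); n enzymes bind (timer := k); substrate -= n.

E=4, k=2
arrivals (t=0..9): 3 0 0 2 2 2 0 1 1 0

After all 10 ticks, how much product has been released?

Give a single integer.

Answer: 10

Derivation:
t=0: arr=3 -> substrate=0 bound=3 product=0
t=1: arr=0 -> substrate=0 bound=3 product=0
t=2: arr=0 -> substrate=0 bound=0 product=3
t=3: arr=2 -> substrate=0 bound=2 product=3
t=4: arr=2 -> substrate=0 bound=4 product=3
t=5: arr=2 -> substrate=0 bound=4 product=5
t=6: arr=0 -> substrate=0 bound=2 product=7
t=7: arr=1 -> substrate=0 bound=1 product=9
t=8: arr=1 -> substrate=0 bound=2 product=9
t=9: arr=0 -> substrate=0 bound=1 product=10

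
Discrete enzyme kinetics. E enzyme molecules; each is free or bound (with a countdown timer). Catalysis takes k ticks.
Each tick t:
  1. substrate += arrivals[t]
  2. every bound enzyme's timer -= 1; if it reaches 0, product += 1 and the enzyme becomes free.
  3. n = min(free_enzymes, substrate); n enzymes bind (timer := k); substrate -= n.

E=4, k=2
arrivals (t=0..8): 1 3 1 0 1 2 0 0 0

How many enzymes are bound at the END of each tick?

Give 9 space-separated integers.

t=0: arr=1 -> substrate=0 bound=1 product=0
t=1: arr=3 -> substrate=0 bound=4 product=0
t=2: arr=1 -> substrate=0 bound=4 product=1
t=3: arr=0 -> substrate=0 bound=1 product=4
t=4: arr=1 -> substrate=0 bound=1 product=5
t=5: arr=2 -> substrate=0 bound=3 product=5
t=6: arr=0 -> substrate=0 bound=2 product=6
t=7: arr=0 -> substrate=0 bound=0 product=8
t=8: arr=0 -> substrate=0 bound=0 product=8

Answer: 1 4 4 1 1 3 2 0 0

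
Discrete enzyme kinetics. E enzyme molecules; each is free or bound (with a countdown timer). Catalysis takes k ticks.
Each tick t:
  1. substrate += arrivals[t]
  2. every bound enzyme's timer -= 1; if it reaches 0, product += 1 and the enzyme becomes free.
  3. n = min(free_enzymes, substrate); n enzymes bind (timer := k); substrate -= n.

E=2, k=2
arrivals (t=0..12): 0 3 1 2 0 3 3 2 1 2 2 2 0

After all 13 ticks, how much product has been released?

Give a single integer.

Answer: 10

Derivation:
t=0: arr=0 -> substrate=0 bound=0 product=0
t=1: arr=3 -> substrate=1 bound=2 product=0
t=2: arr=1 -> substrate=2 bound=2 product=0
t=3: arr=2 -> substrate=2 bound=2 product=2
t=4: arr=0 -> substrate=2 bound=2 product=2
t=5: arr=3 -> substrate=3 bound=2 product=4
t=6: arr=3 -> substrate=6 bound=2 product=4
t=7: arr=2 -> substrate=6 bound=2 product=6
t=8: arr=1 -> substrate=7 bound=2 product=6
t=9: arr=2 -> substrate=7 bound=2 product=8
t=10: arr=2 -> substrate=9 bound=2 product=8
t=11: arr=2 -> substrate=9 bound=2 product=10
t=12: arr=0 -> substrate=9 bound=2 product=10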